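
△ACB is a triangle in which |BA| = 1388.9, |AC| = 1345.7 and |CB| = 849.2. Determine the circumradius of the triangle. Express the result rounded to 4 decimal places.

By the law of cosines, cos A = (|BA|² + |AC|² − |CB|²) / (2·|BA|·|AC|) ≈ 0.80758, so ∠A ≈ 36.14°.
Circumradius = |CB|/(2 sin A) ≈ 719.96.

R ≈ 719.9599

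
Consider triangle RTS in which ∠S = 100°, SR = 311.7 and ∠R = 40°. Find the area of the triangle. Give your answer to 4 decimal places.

area ≈ 47840.4293

The third angle is ∠T = 180° − ∠S − ∠R = 40.00°.
Law of sines: TS = SR·sin R/sin T ≈ 311.7.
Law of sines: RT = SR·sin S/sin T ≈ 477.55.
Area = ½·SR·TS·sin S ≈ 47840.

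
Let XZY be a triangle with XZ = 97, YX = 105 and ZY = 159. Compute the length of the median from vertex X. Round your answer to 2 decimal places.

Median from X: ½√(2·YX² + 2·XZ² − ZY²) ≈ 62.424.

62.42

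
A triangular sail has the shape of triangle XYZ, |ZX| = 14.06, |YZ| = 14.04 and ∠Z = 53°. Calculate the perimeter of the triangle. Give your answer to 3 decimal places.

By the law of cosines, |XY|² = |YZ|² + |ZX|² − 2·|YZ|·|ZX|·cos Z = 157.21, so |XY| ≈ 12.538.
Semiperimeter s = (14.04+14.06+12.538)/2 = 20.319.
Perimeter = 14.04 + 14.06 + 12.538 = 40.638.

40.638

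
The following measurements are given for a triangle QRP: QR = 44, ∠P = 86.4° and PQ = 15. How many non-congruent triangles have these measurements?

1

PQ·sin P = 15·sin(86.4°) ≈ 14.97.
Since QR ≥ PQ, exactly one triangle exists.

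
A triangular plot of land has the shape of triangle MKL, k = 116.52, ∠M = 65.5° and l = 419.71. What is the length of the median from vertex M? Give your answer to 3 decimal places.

m_M ≈ 239.945

By the law of cosines, m² = k² + l² − 2·k·l·cos M = 1.4917e+05, so m ≈ 386.23.
Median from M: ½√(2·k² + 2·l² − m²) ≈ 239.94.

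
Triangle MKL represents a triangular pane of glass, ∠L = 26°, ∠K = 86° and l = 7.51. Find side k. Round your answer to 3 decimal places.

17.090

The third angle is ∠M = 180° − ∠K − ∠L = 68.00°.
Law of sines: k = l·sin K/sin L ≈ 17.09.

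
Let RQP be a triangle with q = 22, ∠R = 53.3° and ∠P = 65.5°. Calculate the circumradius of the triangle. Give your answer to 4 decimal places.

The third angle is ∠Q = 180° − ∠P − ∠R = 61.20°.
Law of sines: r = q·sin R/sin Q ≈ 20.129.
Law of sines: p = q·sin P/sin Q ≈ 22.845.
Circumradius = q/(2 sin Q) ≈ 12.553.

12.5527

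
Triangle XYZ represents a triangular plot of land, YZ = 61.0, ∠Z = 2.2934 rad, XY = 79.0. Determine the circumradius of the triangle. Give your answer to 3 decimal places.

Law of sines: sin X = YZ·sin Z/XY ≈ 0.57918.
Since XY ≥ YZ, only the acute value applies: ∠X ≈ 0.6177 rad.
Then ∠Y = π − ∠Z − ∠X ≈ 0.2305 rad.
Law of sines gives ZX = XY·sin Y/sin Z ≈ 24.059.
Circumradius = XY/(2 sin Z) ≈ 52.661.

R ≈ 52.661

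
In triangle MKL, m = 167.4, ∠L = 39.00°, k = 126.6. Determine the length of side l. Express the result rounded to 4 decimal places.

By the law of cosines, l² = m² + k² − 2·m·k·cos L = 11110, so l ≈ 105.41.

105.4062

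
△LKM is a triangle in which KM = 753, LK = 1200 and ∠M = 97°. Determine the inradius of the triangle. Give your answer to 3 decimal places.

Law of sines: sin L = KM·sin M/LK ≈ 0.62282.
Since LK ≥ KM, only the acute value applies: ∠L ≈ 38.52°.
Then ∠K = 180° − ∠M − ∠L ≈ 44.48°.
Law of sines gives ML = LK·sin K/sin M ≈ 847.07.
Area = ½·LK·KM·sin K ≈ 3.1654e+05.
Semiperimeter s = (753+847.07+1200)/2 = 1400.
Inradius = area/s = 3.1654e+05/1400 ≈ 226.1.

226.097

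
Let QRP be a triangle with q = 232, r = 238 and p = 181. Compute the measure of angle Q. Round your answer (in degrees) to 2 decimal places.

By the law of cosines, cos Q = (r² + p² − q²) / (2·r·p) ≈ 0.41298, so ∠Q ≈ 65.61°.

65.61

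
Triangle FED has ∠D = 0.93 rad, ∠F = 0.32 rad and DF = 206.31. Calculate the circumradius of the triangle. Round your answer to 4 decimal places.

The third angle is ∠E = π − ∠D − ∠F = 1.892 rad.
Law of sines: ED = DF·sin F/sin E ≈ 68.387.
Law of sines: FE = DF·sin D/sin E ≈ 174.27.
Circumradius = DF/(2 sin E) ≈ 108.7.

108.7004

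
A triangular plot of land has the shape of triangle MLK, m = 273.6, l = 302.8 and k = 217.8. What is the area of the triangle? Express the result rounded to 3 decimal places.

Semiperimeter s = (273.6 + 302.8 + 217.8)/2 = 397.1.
Heron's formula: area = √(397.1·123.5·94.3·179.3) ≈ 28796.

28795.818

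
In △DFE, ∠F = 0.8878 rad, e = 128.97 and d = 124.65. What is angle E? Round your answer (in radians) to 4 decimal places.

By the law of cosines, f² = e² + d² − 2·e·d·cos F = 11879, so f ≈ 108.99.
Law of cosines again: cos E = (d² + f² − e²)/(2·d·f) ≈ 0.39686, so ∠E ≈ 1.1627 rad.

1.1627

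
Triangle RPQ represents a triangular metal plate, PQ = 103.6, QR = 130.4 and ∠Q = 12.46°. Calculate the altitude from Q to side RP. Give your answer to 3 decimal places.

By the law of cosines, RP² = PQ² + QR² − 2·PQ·QR·cos Q = 1354.6, so RP ≈ 36.805.
Area = ½·PQ·QR·sin Q ≈ 1457.4.
The altitude from Q has length 2·area/RP ≈ 79.195.

h_Q ≈ 79.195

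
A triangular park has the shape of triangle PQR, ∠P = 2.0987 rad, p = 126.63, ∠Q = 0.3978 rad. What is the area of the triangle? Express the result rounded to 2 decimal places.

2161.81

The third angle is ∠R = π − ∠P − ∠Q = 0.6451 rad.
Law of sines: q = p·sin Q/sin P ≈ 56.786.
Law of sines: r = p·sin R/sin P ≈ 88.138.
Area = ½·p·q·sin R ≈ 2161.8.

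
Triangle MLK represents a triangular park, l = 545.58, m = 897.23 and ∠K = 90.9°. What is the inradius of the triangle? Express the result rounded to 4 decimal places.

195.7651

By the law of cosines, k² = m² + l² − 2·m·l·cos K = 1.1181e+06, so k ≈ 1057.4.
Area = ½·m·l·sin K ≈ 2.4473e+05.
Semiperimeter s = (897.23+545.58+1057.4)/2 = 1250.1.
Inradius = area/s = 2.4473e+05/1250.1 ≈ 195.77.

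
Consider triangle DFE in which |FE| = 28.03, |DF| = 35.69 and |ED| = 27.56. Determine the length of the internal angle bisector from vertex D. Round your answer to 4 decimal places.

By the law of cosines, cos D = (|ED|² + |DF|² − |FE|²) / (2·|ED|·|DF|) ≈ 0.63422, so ∠D ≈ 50.64°.
The bisector from D has length 2·|ED|·|DF|·cos(∠D/2)/(|ED|+|DF|) ≈ 28.115.

28.1148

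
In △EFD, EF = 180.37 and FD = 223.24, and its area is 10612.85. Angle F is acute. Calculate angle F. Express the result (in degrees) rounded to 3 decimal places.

From area = ½·EF·FD·sin F, we get sin F = 2·area/(EF·FD) ≈ 0.52714.
Taking the acute solution, ∠F ≈ 31.81°.

∠F ≈ 31.812°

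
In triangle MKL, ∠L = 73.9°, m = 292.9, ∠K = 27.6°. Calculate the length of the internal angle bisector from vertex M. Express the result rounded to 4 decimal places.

144.6995

The third angle is ∠M = 180° − ∠K − ∠L = 78.50°.
Law of sines: k = m·sin K/sin M ≈ 138.48.
Law of sines: l = m·sin L/sin M ≈ 287.18.
The bisector from M has length 2·k·l·cos(∠M/2)/(k+l) ≈ 144.7.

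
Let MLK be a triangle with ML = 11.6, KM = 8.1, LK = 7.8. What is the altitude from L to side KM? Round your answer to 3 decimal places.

Semiperimeter s = (7.8 + 8.1 + 11.6)/2 = 13.75.
Heron's formula: area = √(13.75·5.95·5.65·2.15) ≈ 31.525.
The altitude from L has length 2·area/KM ≈ 7.7839.

h_L ≈ 7.784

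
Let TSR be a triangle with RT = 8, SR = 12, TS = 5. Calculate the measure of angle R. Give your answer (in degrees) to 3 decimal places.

17.612

By the law of cosines, cos R = (SR² + RT² − TS²) / (2·SR·RT) ≈ 0.95312, so ∠R ≈ 17.61°.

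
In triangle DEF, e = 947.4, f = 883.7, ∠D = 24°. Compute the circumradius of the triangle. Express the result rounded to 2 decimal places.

By the law of cosines, d² = e² + f² − 2·e·f·cos D = 1.4882e+05, so d ≈ 385.77.
Area = ½·e·f·sin D ≈ 1.7026e+05.
Circumradius = d/(2 sin D) ≈ 474.23.

474.23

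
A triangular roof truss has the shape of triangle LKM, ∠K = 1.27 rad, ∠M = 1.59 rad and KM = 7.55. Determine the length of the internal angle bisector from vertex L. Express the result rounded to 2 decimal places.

The third angle is ∠L = π − ∠K − ∠M = 0.282 rad.
Law of sines: ML = KM·sin K/sin L ≈ 25.95.
Law of sines: LK = KM·sin M/sin L ≈ 27.164.
The bisector from L has length 2·ML·LK·cos(∠L/2)/(ML+LK) ≈ 26.28.

t_L ≈ 26.28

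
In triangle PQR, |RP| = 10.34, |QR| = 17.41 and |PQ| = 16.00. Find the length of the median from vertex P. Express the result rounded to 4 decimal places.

m_P ≈ 10.2801

Median from P: ½√(2·|RP|² + 2·|PQ|² − |QR|²) ≈ 10.28.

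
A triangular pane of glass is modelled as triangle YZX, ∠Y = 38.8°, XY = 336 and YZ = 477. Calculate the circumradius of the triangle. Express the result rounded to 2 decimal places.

240.20

By the law of cosines, ZX² = XY² + YZ² − 2·XY·YZ·cos Y = 90613, so ZX ≈ 301.02.
Area = ½·XY·YZ·sin Y ≈ 50214.
Circumradius = ZX/(2 sin Y) ≈ 240.2.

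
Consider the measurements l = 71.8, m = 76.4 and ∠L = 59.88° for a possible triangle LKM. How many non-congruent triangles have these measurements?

m·sin L = 76.4·sin(59.88°) ≈ 66.08.
Since m sin L < l < m (66.08 < 71.8 < 76.4), two triangles exist.

2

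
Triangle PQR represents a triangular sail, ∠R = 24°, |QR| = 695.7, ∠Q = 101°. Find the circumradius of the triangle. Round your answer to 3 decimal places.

424.646

The third angle is ∠P = 180° − ∠Q − ∠R = 55.00°.
Law of sines: |RP| = |QR|·sin Q/sin P ≈ 833.69.
Law of sines: |PQ| = |QR|·sin R/sin P ≈ 345.44.
Circumradius = |QR|/(2 sin P) ≈ 424.65.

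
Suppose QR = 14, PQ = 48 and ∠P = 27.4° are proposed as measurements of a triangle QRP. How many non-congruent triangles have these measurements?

PQ·sin P = 48·sin(27.4°) ≈ 22.09.
Since QR = 14 < 22.09 = PQ sin P, no triangle exists.

0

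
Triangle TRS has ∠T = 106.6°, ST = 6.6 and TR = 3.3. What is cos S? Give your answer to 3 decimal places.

cos S ≈ 0.922

By the law of cosines, RS² = ST² + TR² − 2·ST·TR·cos T = 66.895, so RS ≈ 8.1789.
Law of cosines again: cos S = (RS² + ST² − TR²)/(2·RS·ST) ≈ 0.92222, so ∠S ≈ 22.75°.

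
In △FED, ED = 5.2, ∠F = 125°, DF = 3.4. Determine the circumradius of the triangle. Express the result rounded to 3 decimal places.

R ≈ 3.174

Law of sines: sin E = DF·sin F/ED ≈ 0.53560.
Since ED ≥ DF, only the acute value applies: ∠E ≈ 32.38°.
Then ∠D = 180° − ∠F − ∠E ≈ 22.62°.
Law of sines gives FE = ED·sin D/sin F ≈ 2.4411.
Circumradius = ED/(2 sin F) ≈ 3.174.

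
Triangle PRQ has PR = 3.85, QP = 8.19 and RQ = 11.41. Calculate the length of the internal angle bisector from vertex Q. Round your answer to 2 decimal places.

By the law of cosines, cos Q = (RQ² + QP² − PR²) / (2·RQ·QP) ≈ 0.97617, so ∠Q ≈ 12.53°.
The bisector from Q has length 2·RQ·QP·cos(∠Q/2)/(RQ+QP) ≈ 9.4785.

9.48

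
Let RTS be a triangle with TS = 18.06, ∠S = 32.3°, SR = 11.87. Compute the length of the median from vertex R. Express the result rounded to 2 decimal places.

By the law of cosines, RT² = TS² + SR² − 2·TS·SR·cos S = 104.66, so RT ≈ 10.23.
Median from R: ½√(2·SR² + 2·RT² − TS²) ≈ 6.4216.

6.42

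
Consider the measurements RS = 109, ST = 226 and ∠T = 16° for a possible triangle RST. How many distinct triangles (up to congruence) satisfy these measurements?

ST·sin T = 226·sin(16°) ≈ 62.29.
Since ST sin T < RS < ST (62.29 < 109 < 226), two triangles exist.

2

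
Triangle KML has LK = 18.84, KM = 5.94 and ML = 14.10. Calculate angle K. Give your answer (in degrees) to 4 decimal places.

31.2137

By the law of cosines, cos K = (LK² + KM² − ML²) / (2·LK·KM) ≈ 0.85524, so ∠K ≈ 31.21°.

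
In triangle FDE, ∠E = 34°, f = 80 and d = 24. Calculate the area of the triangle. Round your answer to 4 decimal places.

Area = ½·f·d·sin E ≈ 536.83.

536.8252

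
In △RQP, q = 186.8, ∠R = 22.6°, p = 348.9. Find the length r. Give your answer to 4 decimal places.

By the law of cosines, r² = q² + p² − 2·q·p·cos R = 36286, so r ≈ 190.49.

190.4885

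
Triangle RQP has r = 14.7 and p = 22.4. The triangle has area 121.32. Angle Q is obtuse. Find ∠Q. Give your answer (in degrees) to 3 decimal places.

132.534

From area = ½·p·r·sin Q, we get sin Q = 2·area/(p·r) ≈ 0.73688.
Taking the obtuse solution, ∠Q ≈ 132.53°.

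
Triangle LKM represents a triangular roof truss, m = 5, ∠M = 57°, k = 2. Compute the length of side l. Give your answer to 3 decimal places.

Law of sines: sin K = k·sin M/m ≈ 0.33547.
Since m ≥ k, only the acute value applies: ∠K ≈ 19.60°.
Then ∠L = 180° − ∠M − ∠K ≈ 103.40°.
Law of sines gives l = m·sin L/sin M ≈ 5.7995.

5.800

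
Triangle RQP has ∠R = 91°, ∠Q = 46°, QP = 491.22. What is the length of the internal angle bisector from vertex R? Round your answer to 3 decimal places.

241.106

The third angle is ∠P = 180° − ∠R − ∠Q = 43.00°.
Law of sines: PR = QP·sin Q/sin R ≈ 353.41.
Law of sines: RQ = QP·sin P/sin R ≈ 335.06.
The bisector from R has length 2·PR·RQ·cos(∠R/2)/(PR+RQ) ≈ 241.11.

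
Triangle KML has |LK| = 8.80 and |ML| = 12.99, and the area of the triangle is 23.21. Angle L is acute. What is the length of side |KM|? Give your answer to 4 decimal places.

From area = ½·|ML|·|LK|·sin L, we get sin L = 2·area/(|ML|·|LK|) ≈ 0.40608.
Taking the acute solution, ∠L ≈ 23.96°.
Law of cosines then gives |KM| ≈ 6.1037.

6.1037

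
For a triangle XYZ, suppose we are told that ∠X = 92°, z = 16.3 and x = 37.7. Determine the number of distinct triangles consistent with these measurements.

z·sin X = 16.3·sin(92°) ≈ 16.29.
Since ∠X is not acute, a triangle exists only if x > z; here x > z, so there is exactly one triangle.

1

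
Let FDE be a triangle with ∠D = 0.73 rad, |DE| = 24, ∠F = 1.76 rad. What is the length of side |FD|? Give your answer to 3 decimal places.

14.819

The third angle is ∠E = π − ∠F − ∠D = 0.652 rad.
Law of sines: |FD| = |DE|·sin E/sin F ≈ 14.819.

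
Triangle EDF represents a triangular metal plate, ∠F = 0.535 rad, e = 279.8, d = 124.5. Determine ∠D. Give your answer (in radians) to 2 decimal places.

∠D ≈ 0.35 rad

By the law of cosines, f² = e² + d² − 2·e·d·cos F = 33853, so f ≈ 183.99.
Law of cosines again: cos D = (f² + e² − d²)/(2·f·e) ≈ 0.93861, so ∠D ≈ 0.352 rad.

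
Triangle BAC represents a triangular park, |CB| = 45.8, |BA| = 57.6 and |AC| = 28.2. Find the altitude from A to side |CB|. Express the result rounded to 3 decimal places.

27.816

Semiperimeter s = (28.2 + 45.8 + 57.6)/2 = 65.8.
Heron's formula: area = √(65.8·37.6·20·8.2) ≈ 636.98.
The altitude from A has length 2·area/|CB| ≈ 27.816.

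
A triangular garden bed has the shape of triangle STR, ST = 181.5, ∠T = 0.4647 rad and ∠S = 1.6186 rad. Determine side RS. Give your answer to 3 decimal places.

93.331

The third angle is ∠R = π − ∠S − ∠T = 1.0583 rad.
Law of sines: RS = ST·sin T/sin R ≈ 93.331.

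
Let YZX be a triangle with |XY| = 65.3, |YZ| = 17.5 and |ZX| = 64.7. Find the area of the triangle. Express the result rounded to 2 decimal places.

563.24

Semiperimeter s = (64.7 + 65.3 + 17.5)/2 = 73.75.
Heron's formula: area = √(73.75·9.05·8.45·56.25) ≈ 563.24.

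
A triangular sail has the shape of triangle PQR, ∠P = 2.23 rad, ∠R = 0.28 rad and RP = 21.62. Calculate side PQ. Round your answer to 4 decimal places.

The third angle is ∠Q = π − ∠R − ∠P = 0.632 rad.
Law of sines: PQ = RP·sin R/sin Q ≈ 10.119.

10.1194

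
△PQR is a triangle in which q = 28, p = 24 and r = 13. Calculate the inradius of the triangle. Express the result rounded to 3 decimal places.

4.791

Semiperimeter s = (24 + 28 + 13)/2 = 32.5.
Heron's formula: area = √(32.5·8.5·4.5·19.5) ≈ 155.7.
Inradius = area/s = 155.7/32.5 ≈ 4.7906.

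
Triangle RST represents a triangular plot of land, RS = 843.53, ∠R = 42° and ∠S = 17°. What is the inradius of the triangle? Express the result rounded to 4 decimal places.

r ≈ 90.7388

The third angle is ∠T = 180° − ∠R − ∠S = 121.00°.
Law of sines: ST = RS·sin R/sin T ≈ 658.48.
Law of sines: TR = RS·sin S/sin T ≈ 287.72.
Area = ½·RS·ST·sin S ≈ 81199.
Semiperimeter s = (658.48+287.72+843.53)/2 = 894.87.
Inradius = area/s = 81199/894.87 ≈ 90.739.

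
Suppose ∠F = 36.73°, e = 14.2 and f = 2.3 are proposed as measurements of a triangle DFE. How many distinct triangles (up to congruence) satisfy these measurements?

e·sin F = 14.2·sin(36.73°) ≈ 8.492.
Since f = 2.3 < 8.492 = e sin F, no triangle exists.

0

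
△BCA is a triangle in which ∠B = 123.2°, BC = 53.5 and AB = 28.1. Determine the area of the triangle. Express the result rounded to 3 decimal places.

628.975

Area = ½·AB·BC·sin B ≈ 628.97.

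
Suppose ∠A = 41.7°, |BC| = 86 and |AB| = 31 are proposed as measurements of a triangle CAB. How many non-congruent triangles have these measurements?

|AB|·sin A = 31·sin(41.7°) ≈ 20.62.
Since |BC| ≥ |AB|, exactly one triangle exists.

1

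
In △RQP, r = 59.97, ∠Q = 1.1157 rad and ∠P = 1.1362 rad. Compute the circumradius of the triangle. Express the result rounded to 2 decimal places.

38.60

The third angle is ∠R = π − ∠Q − ∠P = 0.8897 rad.
Law of sines: q = r·sin Q/sin R ≈ 69.337.
Law of sines: p = r·sin P/sin R ≈ 70.018.
Circumradius = r/(2 sin R) ≈ 38.597.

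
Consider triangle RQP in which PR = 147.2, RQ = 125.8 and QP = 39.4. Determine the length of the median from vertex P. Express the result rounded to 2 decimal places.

Median from P: ½√(2·QP² + 2·PR² − RQ²) ≈ 87.485.

m_P ≈ 87.49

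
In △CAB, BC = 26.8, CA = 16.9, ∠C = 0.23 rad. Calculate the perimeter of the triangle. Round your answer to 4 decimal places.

perimeter ≈ 54.7392

By the law of cosines, AB² = BC² + CA² − 2·BC·CA·cos C = 121.86, so AB ≈ 11.039.
Semiperimeter s = (11.039+26.8+16.9)/2 = 27.37.
Perimeter = 11.039 + 26.8 + 16.9 = 54.739.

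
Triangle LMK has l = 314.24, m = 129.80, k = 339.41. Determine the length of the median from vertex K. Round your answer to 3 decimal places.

m_K ≈ 170.287

Median from K: ½√(2·l² + 2·m² − k²) ≈ 170.29.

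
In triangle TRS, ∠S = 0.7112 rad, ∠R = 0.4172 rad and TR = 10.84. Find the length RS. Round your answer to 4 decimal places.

The third angle is ∠T = π − ∠R − ∠S = 2.0132 rad.
Law of sines: RS = TR·sin T/sin S ≈ 15.008.

15.0081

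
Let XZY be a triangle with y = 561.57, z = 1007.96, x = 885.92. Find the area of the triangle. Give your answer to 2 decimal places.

Semiperimeter s = (885.92 + 1008 + 561.57)/2 = 1227.7.
Heron's formula: area = √(1227.7·341.81·219.77·666.16) ≈ 2.4786e+05.

247860.13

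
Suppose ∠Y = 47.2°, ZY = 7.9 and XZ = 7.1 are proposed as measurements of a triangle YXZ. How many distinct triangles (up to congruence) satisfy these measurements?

2

ZY·sin Y = 7.9·sin(47.2°) ≈ 5.796.
Since ZY sin Y < XZ < ZY (5.796 < 7.1 < 7.9), two triangles exist.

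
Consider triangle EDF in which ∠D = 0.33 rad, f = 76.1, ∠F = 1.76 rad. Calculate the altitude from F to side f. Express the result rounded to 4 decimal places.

21.7989

The third angle is ∠E = π − ∠D − ∠F = 1.052 rad.
Law of sines: e = f·sin E/sin F ≈ 67.272.
Law of sines: d = f·sin D/sin F ≈ 25.108.
Area = ½·f·e·sin D ≈ 829.45.
The altitude from F has length 2·area/f ≈ 21.799.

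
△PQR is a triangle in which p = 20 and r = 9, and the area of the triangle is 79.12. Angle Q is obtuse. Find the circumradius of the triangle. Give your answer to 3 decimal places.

14.529

From area = ½·r·p·sin Q, we get sin Q = 2·area/(r·p) ≈ 0.87911.
Taking the obtuse solution, ∠Q ≈ 2.0676 rad.
Law of cosines then gives q ≈ 25.546.
Circumradius = q/(2 sin Q) ≈ 14.529.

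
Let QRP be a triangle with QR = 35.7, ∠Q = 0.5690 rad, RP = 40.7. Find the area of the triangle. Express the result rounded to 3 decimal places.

area ≈ 634.201

Law of sines: sin P = QR·sin Q/RP ≈ 0.47260.
Since RP ≥ QR, only the acute value applies: ∠P ≈ 0.4922 rad.
Then ∠R = π − ∠Q − ∠P ≈ 2.0804 rad.
Law of sines gives PQ = RP·sin R/sin Q ≈ 65.943.
Area = ½·RP·QR·sin R ≈ 634.2.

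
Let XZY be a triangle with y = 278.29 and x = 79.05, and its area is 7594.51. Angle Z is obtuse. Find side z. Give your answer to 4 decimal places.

339.8844

From area = ½·y·x·sin Z, we get sin Z = 2·area/(y·x) ≈ 0.69045.
Taking the obtuse solution, ∠Z ≈ 136.33°.
Law of cosines then gives z ≈ 339.88.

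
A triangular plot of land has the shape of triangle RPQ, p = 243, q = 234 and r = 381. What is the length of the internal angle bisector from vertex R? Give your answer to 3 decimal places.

By the law of cosines, cos R = (p² + q² − r²) / (2·p·q) ≈ -0.27572, so ∠R ≈ 1.850 rad.
The bisector from R has length 2·p·q·cos(∠R/2)/(p+q) ≈ 143.47.

143.474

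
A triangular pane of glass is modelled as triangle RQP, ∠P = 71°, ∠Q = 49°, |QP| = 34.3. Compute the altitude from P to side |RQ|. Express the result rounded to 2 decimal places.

The third angle is ∠R = 180° − ∠Q − ∠P = 60.00°.
Law of sines: |PR| = |QP|·sin Q/sin R ≈ 29.891.
Law of sines: |RQ| = |QP|·sin P/sin R ≈ 37.448.
Area = ½·|QP|·|PR|·sin P ≈ 484.71.
The altitude from P has length 2·area/|RQ| ≈ 25.887.

h_P ≈ 25.89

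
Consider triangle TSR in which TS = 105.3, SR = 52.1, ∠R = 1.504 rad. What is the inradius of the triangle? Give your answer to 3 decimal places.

r ≈ 19.573

Law of sines: sin T = SR·sin R/TS ≈ 0.49367.
Since TS ≥ SR, only the acute value applies: ∠T ≈ 0.516 rad.
Then ∠S = π − ∠R − ∠T ≈ 1.121 rad.
Law of sines gives RT = TS·sin S/sin R ≈ 95.051.
Area = ½·TS·SR·sin S ≈ 2470.6.
Semiperimeter s = (52.1+95.051+105.3)/2 = 126.23.
Inradius = area/s = 2470.6/126.23 ≈ 19.573.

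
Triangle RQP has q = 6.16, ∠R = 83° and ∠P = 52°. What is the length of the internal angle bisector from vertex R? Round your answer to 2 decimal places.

4.86

The third angle is ∠Q = 180° − ∠P − ∠R = 45.00°.
Law of sines: r = q·sin R/sin Q ≈ 8.6466.
Law of sines: p = q·sin P/sin Q ≈ 6.8648.
The bisector from R has length 2·q·p·cos(∠R/2)/(q+p) ≈ 4.8632.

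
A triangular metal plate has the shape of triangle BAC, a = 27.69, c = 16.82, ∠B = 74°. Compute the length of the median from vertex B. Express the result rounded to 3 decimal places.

m_B ≈ 18.072

By the law of cosines, b² = a² + c² − 2·a·c·cos B = 792.89, so b ≈ 28.158.
Median from B: ½√(2·a² + 2·c² − b²) ≈ 18.072.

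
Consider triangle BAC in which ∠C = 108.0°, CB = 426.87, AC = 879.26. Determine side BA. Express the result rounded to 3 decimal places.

1089.625

By the law of cosines, BA² = AC² + CB² − 2·AC·CB·cos C = 1.1873e+06, so BA ≈ 1089.6.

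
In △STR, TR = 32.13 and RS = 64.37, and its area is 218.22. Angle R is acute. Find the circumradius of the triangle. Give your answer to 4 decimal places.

79.7391

From area = ½·TR·RS·sin R, we get sin R = 2·area/(TR·RS) ≈ 0.21102.
Taking the acute solution, ∠R ≈ 12.18°.
Law of cosines then gives ST ≈ 33.654.
Circumradius = ST/(2 sin R) ≈ 79.739.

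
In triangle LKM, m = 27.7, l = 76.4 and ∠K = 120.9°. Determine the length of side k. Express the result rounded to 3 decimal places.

By the law of cosines, k² = m² + l² − 2·m·l·cos K = 8777.8, so k ≈ 93.69.

93.690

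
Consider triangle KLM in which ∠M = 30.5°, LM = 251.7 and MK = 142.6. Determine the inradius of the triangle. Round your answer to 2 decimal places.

By the law of cosines, KL² = LM² + MK² − 2·LM·MK·cos M = 21836, so KL ≈ 147.77.
Area = ½·LM·MK·sin M ≈ 9108.4.
Semiperimeter s = (251.7+142.6+147.77)/2 = 271.03.
Inradius = area/s = 9108.4/271.03 ≈ 33.606.

33.61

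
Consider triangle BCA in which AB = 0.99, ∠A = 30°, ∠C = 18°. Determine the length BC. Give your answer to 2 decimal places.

The third angle is ∠B = 180° − ∠C − ∠A = 132.00°.
Law of sines: BC = AB·sin A/sin C ≈ 1.6019.

1.60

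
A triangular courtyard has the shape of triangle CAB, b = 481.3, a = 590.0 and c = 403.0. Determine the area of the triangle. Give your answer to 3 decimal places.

area ≈ 96298.941

Semiperimeter s = (403 + 590 + 481.3)/2 = 737.15.
Heron's formula: area = √(737.15·334.15·147.15·255.85) ≈ 96299.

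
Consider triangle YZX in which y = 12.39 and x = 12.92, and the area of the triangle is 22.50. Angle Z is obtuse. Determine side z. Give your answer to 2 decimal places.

From area = ½·x·y·sin Z, we get sin Z = 2·area/(x·y) ≈ 0.28111.
Taking the obtuse solution, ∠Z ≈ 163.67°.
Law of cosines then gives z ≈ 25.054.

25.05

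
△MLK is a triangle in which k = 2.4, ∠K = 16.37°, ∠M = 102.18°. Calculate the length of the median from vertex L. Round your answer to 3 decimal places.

The third angle is ∠L = 180° − ∠K − ∠M = 61.45°.
Law of sines: m = k·sin M/sin K ≈ 8.3238.
Law of sines: l = k·sin L/sin K ≈ 7.48.
Median from L: ½√(2·k² + 2·m² − l²) ≈ 4.8513.

m_L ≈ 4.851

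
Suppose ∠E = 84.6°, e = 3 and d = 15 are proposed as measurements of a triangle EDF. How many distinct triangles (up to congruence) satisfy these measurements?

d·sin E = 15·sin(84.6°) ≈ 14.93.
Since e = 3 < 14.93 = d sin E, no triangle exists.

0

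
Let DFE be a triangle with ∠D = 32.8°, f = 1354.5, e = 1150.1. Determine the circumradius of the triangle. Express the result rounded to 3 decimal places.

By the law of cosines, d² = f² + e² − 2·f·e·cos D = 5.3851e+05, so d ≈ 733.83.
Area = ½·f·e·sin D ≈ 4.2194e+05.
Circumradius = d/(2 sin D) ≈ 677.33.

R ≈ 677.334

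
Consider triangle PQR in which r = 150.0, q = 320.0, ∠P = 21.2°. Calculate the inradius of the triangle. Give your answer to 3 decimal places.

26.374

By the law of cosines, p² = q² + r² − 2·q·r·cos P = 35397, so p ≈ 188.14.
Area = ½·q·r·sin P ≈ 8679.
Semiperimeter s = (188.14+320+150)/2 = 329.07.
Inradius = area/s = 8679/329.07 ≈ 26.374.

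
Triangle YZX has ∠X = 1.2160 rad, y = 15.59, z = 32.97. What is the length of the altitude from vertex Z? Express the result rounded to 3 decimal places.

By the law of cosines, x² = y² + z² − 2·y·z·cos X = 972.94, so x ≈ 31.192.
Area = ½·y·z·sin X ≈ 240.99.
The altitude from Z has length 2·area/z ≈ 14.619.

14.619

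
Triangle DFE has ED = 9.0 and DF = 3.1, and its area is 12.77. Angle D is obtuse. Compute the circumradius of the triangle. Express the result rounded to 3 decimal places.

R ≈ 5.808

From area = ½·ED·DF·sin D, we get sin D = 2·area/(ED·DF) ≈ 0.91541.
Taking the obtuse solution, ∠D ≈ 113.74°.
Law of cosines then gives FE ≈ 10.633.
Circumradius = FE/(2 sin D) ≈ 5.808.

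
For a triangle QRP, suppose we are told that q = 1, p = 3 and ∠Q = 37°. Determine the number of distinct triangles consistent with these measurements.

0

p·sin Q = 3·sin(37°) ≈ 1.805.
Since q = 1 < 1.805 = p sin Q, no triangle exists.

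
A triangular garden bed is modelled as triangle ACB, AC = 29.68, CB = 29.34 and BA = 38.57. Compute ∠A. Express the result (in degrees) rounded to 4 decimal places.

By the law of cosines, cos A = (BA² + AC² − CB²) / (2·BA·AC) ≈ 0.65853, so ∠A ≈ 48.81°.

48.8122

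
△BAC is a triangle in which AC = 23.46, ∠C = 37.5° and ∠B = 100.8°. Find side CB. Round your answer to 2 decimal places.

15.89

The third angle is ∠A = 180° − ∠C − ∠B = 41.70°.
Law of sines: CB = AC·sin A/sin B ≈ 15.888.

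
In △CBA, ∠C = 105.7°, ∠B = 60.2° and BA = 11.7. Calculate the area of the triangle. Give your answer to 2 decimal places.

The third angle is ∠A = 180° − ∠C − ∠B = 14.10°.
Law of sines: AC = BA·sin B/sin C ≈ 10.546.
Law of sines: CB = BA·sin A/sin C ≈ 2.9608.
Area = ½·BA·AC·sin A ≈ 15.03.

area ≈ 15.03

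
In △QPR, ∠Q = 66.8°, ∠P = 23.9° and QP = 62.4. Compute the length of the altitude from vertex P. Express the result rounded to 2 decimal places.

h_P ≈ 57.35

The third angle is ∠R = 180° − ∠Q − ∠P = 89.30°.
Law of sines: PR = QP·sin Q/sin R ≈ 57.358.
Law of sines: RQ = QP·sin P/sin R ≈ 25.283.
Area = ½·QP·PR·sin P ≈ 725.03.
The altitude from P has length 2·area/RQ ≈ 57.354.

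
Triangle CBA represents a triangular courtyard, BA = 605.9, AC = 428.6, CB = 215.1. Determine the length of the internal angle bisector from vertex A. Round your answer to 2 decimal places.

498.46

By the law of cosines, cos A = (BA² + AC² − CB²) / (2·BA·AC) ≈ 0.97144, so ∠A ≈ 13.73°.
The bisector from A has length 2·BA·AC·cos(∠A/2)/(BA+AC) ≈ 498.46.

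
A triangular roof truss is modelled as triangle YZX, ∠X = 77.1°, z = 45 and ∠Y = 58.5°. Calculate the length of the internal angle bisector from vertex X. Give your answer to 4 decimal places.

The third angle is ∠Z = 180° − ∠X − ∠Y = 44.40°.
Law of sines: y = z·sin Y/sin Z ≈ 54.839.
Law of sines: x = z·sin X/sin Z ≈ 62.693.
The bisector from X has length 2·y·z·cos(∠X/2)/(y+z) ≈ 38.661.

t_X ≈ 38.6611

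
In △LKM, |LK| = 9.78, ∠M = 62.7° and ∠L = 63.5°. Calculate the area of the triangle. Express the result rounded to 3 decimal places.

The third angle is ∠K = 180° − ∠M − ∠L = 53.80°.
Law of sines: |KM| = |LK|·sin L/sin M ≈ 9.8495.
Law of sines: |ML| = |LK|·sin K/sin M ≈ 8.8813.
Area = ½·|LK|·|KM|·sin K ≈ 38.867.

area ≈ 38.867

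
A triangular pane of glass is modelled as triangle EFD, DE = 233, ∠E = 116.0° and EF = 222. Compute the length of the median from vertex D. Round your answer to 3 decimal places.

298.806

By the law of cosines, FD² = DE² + EF² − 2·DE·EF·cos E = 1.4892e+05, so FD ≈ 385.91.
Median from D: ½√(2·FD² + 2·DE² − EF²) ≈ 298.81.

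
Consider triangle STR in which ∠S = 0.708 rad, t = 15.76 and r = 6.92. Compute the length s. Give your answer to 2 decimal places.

By the law of cosines, s² = t² + r² − 2·t·r·cos S = 130.57, so s ≈ 11.427.

11.43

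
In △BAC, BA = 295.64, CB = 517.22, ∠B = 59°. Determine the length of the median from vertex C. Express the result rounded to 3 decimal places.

By the law of cosines, AC² = CB² + BA² − 2·CB·BA·cos B = 1.9741e+05, so AC ≈ 444.31.
Median from C: ½√(2·AC² + 2·CB² − BA²) ≈ 458.93.

458.925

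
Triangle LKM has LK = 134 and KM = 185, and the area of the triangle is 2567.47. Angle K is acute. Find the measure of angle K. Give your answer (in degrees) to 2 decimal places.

From area = ½·LK·KM·sin K, we get sin K = 2·area/(LK·KM) ≈ 0.20714.
Taking the acute solution, ∠K ≈ 11.95°.

11.95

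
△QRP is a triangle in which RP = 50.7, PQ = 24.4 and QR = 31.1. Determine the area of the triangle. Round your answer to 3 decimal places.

283.665

Semiperimeter s = (50.7 + 24.4 + 31.1)/2 = 53.1.
Heron's formula: area = √(53.1·2.4·28.7·22) ≈ 283.66.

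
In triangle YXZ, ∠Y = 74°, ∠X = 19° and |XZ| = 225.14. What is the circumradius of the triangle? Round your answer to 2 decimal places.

The third angle is ∠Z = 180° − ∠Y − ∠X = 87.00°.
Law of sines: |ZY| = |XZ|·sin X/sin Y ≈ 76.252.
Law of sines: |YX| = |XZ|·sin Z/sin Y ≈ 233.89.
Circumradius = |XZ|/(2 sin Y) ≈ 117.11.

117.11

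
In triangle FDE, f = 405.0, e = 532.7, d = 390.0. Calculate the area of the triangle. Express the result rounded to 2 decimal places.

Semiperimeter s = (405 + 390 + 532.7)/2 = 663.85.
Heron's formula: area = √(663.85·258.85·273.85·131.15) ≈ 78560.

area ≈ 78559.66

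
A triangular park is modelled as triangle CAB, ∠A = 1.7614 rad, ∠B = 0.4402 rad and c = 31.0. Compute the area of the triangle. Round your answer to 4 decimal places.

The third angle is ∠C = π − ∠A − ∠B = 0.9400 rad.
Law of sines: a = c·sin A/sin C ≈ 37.692.
Law of sines: b = c·sin B/sin C ≈ 16.358.
Area = ½·c·a·sin B ≈ 248.95.

248.9529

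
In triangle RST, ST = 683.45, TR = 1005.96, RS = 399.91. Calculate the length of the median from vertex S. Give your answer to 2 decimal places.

Median from S: ½√(2·RS² + 2·ST² − TR²) ≈ 246.02.

m_S ≈ 246.02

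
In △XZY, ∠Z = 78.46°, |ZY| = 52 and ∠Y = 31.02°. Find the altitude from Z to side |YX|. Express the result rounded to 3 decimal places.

26.798

The third angle is ∠X = 180° − ∠Z − ∠Y = 70.52°.
Law of sines: |YX| = |ZY|·sin Z/sin X ≈ 54.042.
Law of sines: |XZ| = |ZY|·sin Y/sin X ≈ 28.425.
Area = ½·|ZY|·|YX|·sin Y ≈ 724.1.
The altitude from Z has length 2·area/|YX| ≈ 26.798.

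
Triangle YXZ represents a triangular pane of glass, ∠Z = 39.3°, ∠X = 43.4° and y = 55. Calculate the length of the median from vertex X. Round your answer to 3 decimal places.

The third angle is ∠Y = 180° − ∠X − ∠Z = 97.30°.
Law of sines: x = y·sin X/sin Y ≈ 38.099.
Law of sines: z = y·sin Z/sin Y ≈ 35.121.
Median from X: ½√(2·z² + 2·y² − x²) ≈ 42.028.

m_X ≈ 42.028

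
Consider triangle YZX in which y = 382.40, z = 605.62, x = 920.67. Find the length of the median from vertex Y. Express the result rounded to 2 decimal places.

Median from Y: ½√(2·z² + 2·x² − y²) ≈ 755.41.

m_Y ≈ 755.41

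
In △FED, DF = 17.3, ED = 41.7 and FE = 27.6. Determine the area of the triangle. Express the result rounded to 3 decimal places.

168.167

Semiperimeter s = (41.7 + 17.3 + 27.6)/2 = 43.3.
Heron's formula: area = √(43.3·1.6·26·15.7) ≈ 168.17.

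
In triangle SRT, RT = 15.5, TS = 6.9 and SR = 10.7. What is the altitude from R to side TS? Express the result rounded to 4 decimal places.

Semiperimeter s = (15.5 + 6.9 + 10.7)/2 = 16.55.
Heron's formula: area = √(16.55·1.05·9.65·5.85) ≈ 31.321.
The altitude from R has length 2·area/TS ≈ 9.0785.

h_R ≈ 9.0785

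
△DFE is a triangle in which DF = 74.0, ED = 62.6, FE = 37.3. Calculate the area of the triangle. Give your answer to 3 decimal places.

Semiperimeter s = (37.3 + 62.6 + 74)/2 = 86.95.
Heron's formula: area = √(86.95·49.65·24.35·12.95) ≈ 1166.8.

1166.753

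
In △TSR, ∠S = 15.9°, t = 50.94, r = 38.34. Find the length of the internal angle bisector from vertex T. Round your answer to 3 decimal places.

By the law of cosines, s² = r² + t² − 2·r·t·cos S = 308.2, so s ≈ 17.556.
Law of cosines again: cos T = (s² + r² − t²)/(2·s·r) ≈ -0.60670, so ∠T ≈ 127.35°.
The bisector from T has length 2·s·r·cos(∠T/2)/(s+r) ≈ 10.68.

t_T ≈ 10.680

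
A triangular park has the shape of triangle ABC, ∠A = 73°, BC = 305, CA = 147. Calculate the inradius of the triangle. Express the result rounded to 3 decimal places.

57.588

Law of sines: sin B = CA·sin A/BC ≈ 0.46091.
Since BC ≥ CA, only the acute value applies: ∠B ≈ 27.45°.
Then ∠C = 180° − ∠A − ∠B ≈ 79.55°.
Law of sines gives AB = BC·sin C/sin A ≈ 313.65.
Area = ½·BC·CA·sin C ≈ 22046.
Semiperimeter s = (305+147+313.65)/2 = 382.83.
Inradius = area/s = 22046/382.83 ≈ 57.588.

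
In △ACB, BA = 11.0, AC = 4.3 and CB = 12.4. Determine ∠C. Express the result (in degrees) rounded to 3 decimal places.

By the law of cosines, cos C = (AC² + CB² − BA²) / (2·AC·CB) ≈ 0.48059, so ∠C ≈ 61.28°.

∠C ≈ 61.276°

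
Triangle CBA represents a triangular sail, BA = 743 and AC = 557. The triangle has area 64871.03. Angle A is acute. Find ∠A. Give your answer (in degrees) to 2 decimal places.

∠A ≈ 18.27°

From area = ½·BA·AC·sin A, we get sin A = 2·area/(BA·AC) ≈ 0.31350.
Taking the acute solution, ∠A ≈ 18.27°.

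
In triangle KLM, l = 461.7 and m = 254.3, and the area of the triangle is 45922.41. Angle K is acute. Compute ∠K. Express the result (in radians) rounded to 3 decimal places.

∠K ≈ 0.898 rad

From area = ½·l·m·sin K, we get sin K = 2·area/(l·m) ≈ 0.78226.
Taking the acute solution, ∠K ≈ 0.898 rad.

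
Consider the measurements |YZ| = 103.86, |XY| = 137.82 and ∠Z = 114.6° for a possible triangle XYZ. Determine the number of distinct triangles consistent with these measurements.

|YZ|·sin Z = 103.86·sin(114.6°) ≈ 94.43.
Since ∠Z is not acute, a triangle exists only if |XY| > |YZ|; here |XY| > |YZ|, so there is exactly one triangle.

1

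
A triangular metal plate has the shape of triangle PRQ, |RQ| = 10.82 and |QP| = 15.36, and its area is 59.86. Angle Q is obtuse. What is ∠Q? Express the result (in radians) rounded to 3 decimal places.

∠Q ≈ 2.337 rad

From area = ½·|RQ|·|QP|·sin Q, we get sin Q = 2·area/(|RQ|·|QP|) ≈ 0.72036.
Taking the obtuse solution, ∠Q ≈ 2.337 rad.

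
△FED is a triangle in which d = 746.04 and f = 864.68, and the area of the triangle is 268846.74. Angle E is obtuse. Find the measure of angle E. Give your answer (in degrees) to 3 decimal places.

From area = ½·d·f·sin E, we get sin E = 2·area/(d·f) ≈ 0.83352.
Taking the obtuse solution, ∠E ≈ 123.54°.

∠E ≈ 123.538°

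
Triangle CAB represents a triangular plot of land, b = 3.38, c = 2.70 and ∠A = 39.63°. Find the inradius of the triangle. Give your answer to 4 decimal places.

r ≈ 0.7066

By the law of cosines, a² = b² + c² − 2·b·c·cos A = 4.6571, so a ≈ 2.158.
Area = ½·b·c·sin A ≈ 2.9104.
Semiperimeter s = (2.7+2.158+3.38)/2 = 4.119.
Inradius = area/s = 2.9104/4.119 ≈ 0.70658.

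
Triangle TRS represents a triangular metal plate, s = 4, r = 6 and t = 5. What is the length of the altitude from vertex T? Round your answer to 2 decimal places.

h_T ≈ 3.97

Semiperimeter p = (5 + 6 + 4)/2 = 7.5.
Heron's formula: area = √(7.5·2.5·1.5·3.5) ≈ 9.9216.
The altitude from T has length 2·area/t ≈ 3.9686.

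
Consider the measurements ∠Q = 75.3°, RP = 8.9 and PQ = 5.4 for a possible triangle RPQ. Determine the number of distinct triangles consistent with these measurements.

PQ·sin Q = 5.4·sin(75.3°) ≈ 5.223.
Since RP ≥ PQ, exactly one triangle exists.

1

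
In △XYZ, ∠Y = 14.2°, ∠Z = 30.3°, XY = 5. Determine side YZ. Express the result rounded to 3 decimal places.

6.946

The third angle is ∠X = 180° − ∠Y − ∠Z = 135.50°.
Law of sines: YZ = XY·sin X/sin Z ≈ 6.9462.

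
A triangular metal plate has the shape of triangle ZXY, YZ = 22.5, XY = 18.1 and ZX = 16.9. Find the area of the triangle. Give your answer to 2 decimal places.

150.59

Semiperimeter s = (18.1 + 22.5 + 16.9)/2 = 28.75.
Heron's formula: area = √(28.75·10.65·6.25·11.85) ≈ 150.59.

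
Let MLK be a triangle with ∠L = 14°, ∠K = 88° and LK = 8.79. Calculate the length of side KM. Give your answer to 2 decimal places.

The third angle is ∠M = 180° − ∠L − ∠K = 78.00°.
Law of sines: KM = LK·sin L/sin M ≈ 2.174.

2.17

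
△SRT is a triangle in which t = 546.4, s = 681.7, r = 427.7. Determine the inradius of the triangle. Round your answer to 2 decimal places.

Semiperimeter p = (681.7 + 427.7 + 546.4)/2 = 827.9.
Heron's formula: area = √(827.9·146.2·400.2·281.5) ≈ 1.1677e+05.
Inradius = area/p = 1.1677e+05/827.9 ≈ 141.05.

141.05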